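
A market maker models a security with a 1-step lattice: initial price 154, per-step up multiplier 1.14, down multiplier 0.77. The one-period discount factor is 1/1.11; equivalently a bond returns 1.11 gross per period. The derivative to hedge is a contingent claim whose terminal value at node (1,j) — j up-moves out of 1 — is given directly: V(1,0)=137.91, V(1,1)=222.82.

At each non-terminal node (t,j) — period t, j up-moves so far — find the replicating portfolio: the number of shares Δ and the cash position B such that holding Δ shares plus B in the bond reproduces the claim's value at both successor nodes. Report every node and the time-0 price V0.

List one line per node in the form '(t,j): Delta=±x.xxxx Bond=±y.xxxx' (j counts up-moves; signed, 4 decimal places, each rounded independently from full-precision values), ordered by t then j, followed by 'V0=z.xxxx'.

(0,0): Delta=1.4902 Bond=-34.9501
V0=194.5364

No-arbitrage ⇒ martingale measure with p* = (R−d)/(u−d) = 0.9189.
Terminal values V(1,·): V(1,0)=137.9100, V(1,1)=222.8200
(0,0): S=154.0000. Δ = (V_up−V_dn)/(S_up−S_dn) = (222.8200−137.9100)/(175.5600−118.5800) = 1.4902. V = [p*·222.8200 + (1−p*)·137.9100]/1.11 = 194.5364. B = V − Δ·S = -34.9501.
Check: Δ(0,0)·S0 + B(0,0) = 194.5364 = V0.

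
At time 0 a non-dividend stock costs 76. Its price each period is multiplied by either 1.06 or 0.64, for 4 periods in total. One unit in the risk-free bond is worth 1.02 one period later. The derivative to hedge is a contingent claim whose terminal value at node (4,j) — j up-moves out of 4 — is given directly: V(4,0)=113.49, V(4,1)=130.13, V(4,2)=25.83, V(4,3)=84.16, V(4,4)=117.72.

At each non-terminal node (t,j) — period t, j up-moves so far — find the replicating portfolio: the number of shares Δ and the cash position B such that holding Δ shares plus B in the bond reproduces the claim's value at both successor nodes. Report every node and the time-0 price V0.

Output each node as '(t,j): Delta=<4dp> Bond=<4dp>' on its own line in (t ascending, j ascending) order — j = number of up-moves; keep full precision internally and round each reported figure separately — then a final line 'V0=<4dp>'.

Under the risk-neutral measure, an up-move has probability p* = (R−d)/(u−d) = 0.9048 and values discount at R = 1.02.
Terminal payoffs: V(4,0)=113.4900, V(4,1)=130.1300, V(4,2)=25.8300, V(4,3)=84.1600, V(4,4)=117.7200
  t=3,j=0: stock 19.9229 → up 21.1183 (V=130.1300), down 12.7507 (V=113.4900). Price 126.0247; hedge Δ=1.9886, bond B=86.4057.
  t=3,j=1: stock 32.9974 → up 34.9772 (V=25.8300), down 21.1183 (V=130.1300). Price 35.0621; hedge Δ=-7.5259, bond B=283.3954.
  t=3,j=2: stock 54.6519 → up 57.9310 (V=84.1600), down 34.9772 (V=25.8300). Price 77.0635; hedge Δ=2.5412, bond B=-61.8175.
  t=3,j=3: stock 90.5172 → up 95.9482 (V=117.7200), down 57.9310 (V=84.1600). Price 112.2782; hedge Δ=0.8828, bond B=32.3735.
  t=2,j=0: stock 31.1296 → up 32.9974 (V=35.0621), down 19.9229 (V=126.0247). Price 42.8678; hedge Δ=-6.9573, bond B=259.4456.
  t=2,j=1: stock 51.5584 → up 54.6519 (V=77.0635), down 32.9974 (V=35.0621). Price 71.6307; hedge Δ=1.9396, bond B=-28.3726.
  t=2,j=2: stock 85.3936 → up 90.5172 (V=112.2782), down 54.6519 (V=77.0635). Price 106.7887; hedge Δ=0.9819, bond B=22.9440.
  t=1,j=0: stock 48.6400 → up 51.5584 (V=71.6307), down 31.1296 (V=42.8678). Price 67.5406; hedge Δ=1.4080, bond B=-0.9425.
  t=1,j=1: stock 80.5600 → up 85.3936 (V=106.7887), down 51.5584 (V=71.6307). Price 101.4121; hedge Δ=1.0391, bond B=17.7027.
  t=0,j=0: stock 76.0000 → up 80.5600 (V=101.4121), down 48.6400 (V=67.5406). Price 96.2610; hedge Δ=1.0611, bond B=15.6147.
Root portfolio cost Δ·76+B reproduces V0=96.2610.

(0,0): Delta=1.0611 Bond=15.6147
(1,0): Delta=1.4080 Bond=-0.9425
(1,1): Delta=1.0391 Bond=17.7027
(2,0): Delta=-6.9573 Bond=259.4456
(2,1): Delta=1.9396 Bond=-28.3726
(2,2): Delta=0.9819 Bond=22.9440
(3,0): Delta=1.9886 Bond=86.4057
(3,1): Delta=-7.5259 Bond=283.3954
(3,2): Delta=2.5412 Bond=-61.8175
(3,3): Delta=0.8828 Bond=32.3735
V0=96.2610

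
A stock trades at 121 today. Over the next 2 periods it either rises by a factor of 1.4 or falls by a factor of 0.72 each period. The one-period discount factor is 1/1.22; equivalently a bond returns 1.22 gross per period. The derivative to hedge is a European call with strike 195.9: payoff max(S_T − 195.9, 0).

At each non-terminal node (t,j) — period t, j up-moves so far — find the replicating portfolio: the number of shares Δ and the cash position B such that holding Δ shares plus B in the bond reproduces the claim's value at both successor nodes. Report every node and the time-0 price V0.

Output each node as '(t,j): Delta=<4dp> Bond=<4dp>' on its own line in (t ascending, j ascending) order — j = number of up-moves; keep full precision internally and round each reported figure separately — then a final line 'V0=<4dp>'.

(0,0): Delta=0.3022 Bond=-21.5821
(1,0): Delta=0.0000 Bond=0.0000
(1,1): Delta=0.3582 Bond=-35.8091
V0=14.9876

Under the risk-neutral measure, an up-move has probability p* = (R−d)/(u−d) = 0.7353 and values discount at R = 1.22.
Payoff layer (t=2): V(2,0)=0.0000, V(2,1)=0.0000, V(2,2)=41.2600
(1,0): S=87.1200. Δ = (V_up−V_dn)/(S_up−S_dn) = (0.0000−0.0000)/(121.9680−62.7264) = 0.0000. V = [p*·0.0000 + (1−p*)·0.0000]/1.22 = 0.0000. B = V − Δ·S = 0.0000.
(1,1): S=169.4000. Δ = (V_up−V_dn)/(S_up−S_dn) = (41.2600−0.0000)/(237.1600−121.9680) = 0.3582. V = [p*·41.2600 + (1−p*)·0.0000]/1.22 = 24.8674. B = V − Δ·S = -35.8091.
(0,0): S=121.0000. Δ = (V_up−V_dn)/(S_up−S_dn) = (24.8674−0.0000)/(169.4000−87.1200) = 0.3022. V = [p*·24.8674 + (1−p*)·0.0000]/1.22 = 14.9876. B = V − Δ·S = -21.5821.
Self-financing check: at every node Δ·S+B equals the discounted successor values.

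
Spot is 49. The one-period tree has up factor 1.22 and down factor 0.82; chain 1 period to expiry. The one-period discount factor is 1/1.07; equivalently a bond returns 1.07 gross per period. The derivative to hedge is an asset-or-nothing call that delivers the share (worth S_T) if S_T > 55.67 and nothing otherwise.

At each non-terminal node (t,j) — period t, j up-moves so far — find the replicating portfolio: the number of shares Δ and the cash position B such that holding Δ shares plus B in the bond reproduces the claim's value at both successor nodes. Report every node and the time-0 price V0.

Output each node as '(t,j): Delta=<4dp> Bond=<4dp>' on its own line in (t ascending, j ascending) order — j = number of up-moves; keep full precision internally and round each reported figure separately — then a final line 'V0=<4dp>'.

(0,0): Delta=3.0500 Bond=-114.5318
V0=34.9182

No-arbitrage ⇒ martingale measure with p* = (R−d)/(u−d) = 0.6250.
Terminal payoffs: V(1,0)=0.0000, V(1,1)=59.7800
  t=0,j=0: stock 49.0000 → up 59.7800 (V=59.7800), down 40.1800 (V=0.0000). Price 34.9182; hedge Δ=3.0500, bond B=-114.5318.
The time-0 hedge costs 34.9182, which is the no-arbitrage price.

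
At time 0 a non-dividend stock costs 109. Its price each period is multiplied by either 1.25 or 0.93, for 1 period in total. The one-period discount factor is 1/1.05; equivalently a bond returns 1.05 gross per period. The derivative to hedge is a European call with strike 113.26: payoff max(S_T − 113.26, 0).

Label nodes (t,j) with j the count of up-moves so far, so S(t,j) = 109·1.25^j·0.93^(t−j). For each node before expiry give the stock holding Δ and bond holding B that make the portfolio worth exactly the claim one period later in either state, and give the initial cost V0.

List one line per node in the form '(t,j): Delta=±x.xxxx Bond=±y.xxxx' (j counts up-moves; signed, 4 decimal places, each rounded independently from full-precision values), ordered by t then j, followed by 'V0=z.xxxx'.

(0,0): Delta=0.6591 Bond=-63.6330
V0=8.2107

Since d<R<u, set p* = (R−d)/(u−d) = 0.3750; price each node as the discounted p*-expectation of its children.
Terminal values V(1,·): V(1,0)=0.0000, V(1,1)=22.9900
(0,0): S=109.0000. Δ = (V_up−V_dn)/(S_up−S_dn) = (22.9900−0.0000)/(136.2500−101.3700) = 0.6591. V = [p*·22.9900 + (1−p*)·0.0000]/1.05 = 8.2107. B = V − Δ·S = -63.6330.
Root portfolio cost Δ·109+B reproduces V0=8.2107.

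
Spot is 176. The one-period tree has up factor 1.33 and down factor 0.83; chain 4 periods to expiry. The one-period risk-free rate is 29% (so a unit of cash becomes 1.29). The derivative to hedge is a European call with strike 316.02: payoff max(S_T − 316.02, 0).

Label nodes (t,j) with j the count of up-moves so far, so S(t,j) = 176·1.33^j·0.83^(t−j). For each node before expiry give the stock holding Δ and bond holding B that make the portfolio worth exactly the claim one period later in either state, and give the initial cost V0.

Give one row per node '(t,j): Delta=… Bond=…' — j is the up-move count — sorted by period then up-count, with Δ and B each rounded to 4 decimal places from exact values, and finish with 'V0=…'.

(0,0): Delta=0.8831 Bond=-92.2299
(1,0): Delta=0.1926 Bond=-18.0992
(1,1): Delta=0.9206 Bond=-127.7486
(2,0): Delta=0.0000 Bond=0.0000
(2,1): Delta=0.2030 Bond=-25.3783
(2,2): Delta=0.9595 Bond=-176.9189
(3,0): Delta=0.0000 Bond=0.0000
(3,1): Delta=0.0000 Bond=0.0000
(3,2): Delta=0.2140 Bond=-35.5848
(3,3): Delta=1.0000 Bond=-244.9767
V0=63.2008

No-arbitrage ⇒ martingale measure with p* = (R−d)/(u−d) = 0.9200.
Terminal values V(4,·): V(4,0)=0.0000, V(4,1)=0.0000, V(4,2)=0.0000, V(4,3)=27.6532, V(4,4)=234.6853
  t=3,j=0: stock 100.6345 → up 133.8439 (V=0.0000), down 83.5266 (V=0.0000). Price 0.0000; hedge Δ=0.0000, bond B=0.0000.
  t=3,j=1: stock 161.2577 → up 214.4728 (V=0.0000), down 133.8439 (V=0.0000). Price 0.0000; hedge Δ=0.0000, bond B=0.0000.
  t=3,j=2: stock 258.4009 → up 343.6732 (V=27.6532), down 214.4728 (V=0.0000). Price 19.7217; hedge Δ=0.2140, bond B=-35.5848.
  t=3,j=3: stock 414.0641 → up 550.7053 (V=234.6853), down 343.6732 (V=27.6532). Price 169.0874; hedge Δ=1.0000, bond B=-244.9767.
  t=2,j=0: stock 121.2464 → up 161.2577 (V=0.0000), down 100.6345 (V=0.0000). Price 0.0000; hedge Δ=0.0000, bond B=0.0000.
  t=2,j=1: stock 194.2864 → up 258.4009 (V=19.7217), down 161.2577 (V=0.0000). Price 14.0651; hedge Δ=0.2030, bond B=-25.3783.
  t=2,j=2: stock 311.3264 → up 414.0641 (V=169.0874), down 258.4009 (V=19.7217). Price 121.8125; hedge Δ=0.9595, bond B=-176.9189.
  t=1,j=0: stock 146.0800 → up 194.2864 (V=14.0651), down 121.2464 (V=0.0000). Price 10.0309; hedge Δ=0.1926, bond B=-18.0992.
  t=1,j=1: stock 234.0800 → up 311.3264 (V=121.8125), down 194.2864 (V=14.0651). Price 87.7463; hedge Δ=0.9206, bond B=-127.7486.
  t=0,j=0: stock 176.0000 → up 234.0800 (V=87.7463), down 146.0800 (V=10.0309). Price 63.2008; hedge Δ=0.8831, bond B=-92.2299.
Each (Δ,B) replicates both successor values, so the strategy is self-financing and V0 is arbitrage-free.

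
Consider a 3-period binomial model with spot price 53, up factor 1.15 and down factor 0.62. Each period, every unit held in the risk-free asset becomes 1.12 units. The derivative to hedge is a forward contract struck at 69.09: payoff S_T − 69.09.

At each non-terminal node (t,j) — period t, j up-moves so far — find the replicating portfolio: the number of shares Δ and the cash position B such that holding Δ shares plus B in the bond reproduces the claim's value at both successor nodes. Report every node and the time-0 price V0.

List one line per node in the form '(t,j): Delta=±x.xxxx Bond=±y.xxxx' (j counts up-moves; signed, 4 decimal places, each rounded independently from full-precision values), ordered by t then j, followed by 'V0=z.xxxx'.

Since d<R<u, set p* = (R−d)/(u−d) = 0.9434; price each node as the discounted p*-expectation of its children.
Payoff layer (t=3): V(3,0)=-56.4586, V(3,1)=-45.6608, V(3,2)=-25.6327, V(3,3)=11.5164
Node (2,0) S=20.3732: V=(p*·-45.6608+(1−p*)·-56.4586)/1.12=-41.3143; Δ=(-45.6608−-56.4586)/(23.4292−12.6314)=1.0000; B=V−Δ·S=-61.6875
Node (2,1) S=37.7890: V=(p*·-25.6327+(1−p*)·-45.6608)/1.12=-23.8985; Δ=(-25.6327−-45.6608)/(43.4573−23.4292)=1.0000; B=V−Δ·S=-61.6875
Node (2,2) S=70.0925: V=(p*·11.5164+(1−p*)·-25.6327)/1.12=8.4050; Δ=(11.5164−-25.6327)/(80.6064−43.4573)=1.0000; B=V−Δ·S=-61.6875
Node (1,0) S=32.8600: V=(p*·-23.8985+(1−p*)·-41.3143)/1.12=-22.2181; Δ=(-23.8985−-41.3143)/(37.7890−20.3732)=1.0000; B=V−Δ·S=-55.0781
Node (1,1) S=60.9500: V=(p*·8.4050+(1−p*)·-23.8985)/1.12=5.8719; Δ=(8.4050−-23.8985)/(70.0925−37.7890)=1.0000; B=V−Δ·S=-55.0781
Node (0,0) S=53.0000: V=(p*·5.8719+(1−p*)·-22.2181)/1.12=3.8231; Δ=(5.8719−-22.2181)/(60.9500−32.8600)=1.0000; B=V−Δ·S=-49.1769
Check: Δ(0,0)·S0 + B(0,0) = 3.8231 = V0.

(0,0): Delta=1.0000 Bond=-49.1769
(1,0): Delta=1.0000 Bond=-55.0781
(1,1): Delta=1.0000 Bond=-55.0781
(2,0): Delta=1.0000 Bond=-61.6875
(2,1): Delta=1.0000 Bond=-61.6875
(2,2): Delta=1.0000 Bond=-61.6875
V0=3.8231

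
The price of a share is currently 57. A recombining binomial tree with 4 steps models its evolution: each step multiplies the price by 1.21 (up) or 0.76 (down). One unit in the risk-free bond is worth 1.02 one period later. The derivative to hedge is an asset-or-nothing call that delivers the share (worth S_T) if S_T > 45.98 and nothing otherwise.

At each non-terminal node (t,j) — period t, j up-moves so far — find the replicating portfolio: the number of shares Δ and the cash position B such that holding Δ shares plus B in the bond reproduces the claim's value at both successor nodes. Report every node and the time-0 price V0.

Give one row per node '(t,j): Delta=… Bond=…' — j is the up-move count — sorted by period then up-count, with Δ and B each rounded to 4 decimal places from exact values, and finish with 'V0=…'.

Under the risk-neutral measure, an up-move has probability p* = (R−d)/(u−d) = 0.5778 and values discount at R = 1.02.
At expiry t=4: V(4,0)=0.0000, V(4,1)=0.0000, V(4,2)=48.2029, V(4,3)=76.7440, V(4,4)=122.1846
Node (3,0) S=25.0216: V=(p*·0.0000+(1−p*)·0.0000)/1.02=0.0000; Δ=(0.0000−0.0000)/(30.2762−19.0164)=0.0000; B=V−Δ·S=0.0000
Node (3,1) S=39.8371: V=(p*·48.2029+(1−p*)·0.0000)/1.02=27.3045; Δ=(48.2029−0.0000)/(48.2029−30.2762)=2.6889; B=V−Δ·S=-79.8130
Node (3,2) S=63.4248: V=(p*·76.7440+(1−p*)·48.2029)/1.02=63.4248; Δ=(76.7440−48.2029)/(76.7440−48.2029)=1.0000; B=V−Δ·S=0.0000
Node (3,3) S=100.9790: V=(p*·122.1846+(1−p*)·76.7440)/1.02=100.9790; Δ=(122.1846−76.7440)/(122.1846−76.7440)=1.0000; B=V−Δ·S=0.0000
Node (2,0) S=32.9232: V=(p*·27.3045+(1−p*)·0.0000)/1.02=15.4666; Δ=(27.3045−0.0000)/(39.8371−25.0216)=1.8430; B=V−Δ·S=-45.2100
Node (2,1) S=52.4172: V=(p*·63.4248+(1−p*)·27.3045)/1.02=47.2294; Δ=(63.4248−27.3045)/(63.4248−39.8371)=1.5313; B=V−Δ·S=-33.0381
Node (2,2) S=83.4537: V=(p*·100.9790+(1−p*)·63.4248)/1.02=83.4537; Δ=(100.9790−63.4248)/(100.9790−63.4248)=1.0000; B=V−Δ·S=0.0000
Node (1,0) S=43.3200: V=(p*·47.2294+(1−p*)·15.4666)/1.02=33.1553; Δ=(47.2294−15.4666)/(52.4172−32.9232)=1.6294; B=V−Δ·S=-37.4287
Node (1,1) S=68.9700: V=(p*·83.4537+(1−p*)·47.2294)/1.02=66.8225; Δ=(83.4537−47.2294)/(83.4537−52.4172)=1.1672; B=V−Δ·S=-13.6759
Node (0,0) S=57.0000: V=(p*·66.8225+(1−p*)·33.1553)/1.02=51.5760; Δ=(66.8225−33.1553)/(68.9700−43.3200)=1.3126; B=V−Δ·S=-23.2401
Check: Δ(0,0)·S0 + B(0,0) = 51.5760 = V0.

(0,0): Delta=1.3126 Bond=-23.2401
(1,0): Delta=1.6294 Bond=-37.4287
(1,1): Delta=1.1672 Bond=-13.6759
(2,0): Delta=1.8430 Bond=-45.2100
(2,1): Delta=1.5313 Bond=-33.0381
(2,2): Delta=1.0000 Bond=0.0000
(3,0): Delta=0.0000 Bond=0.0000
(3,1): Delta=2.6889 Bond=-79.8130
(3,2): Delta=1.0000 Bond=0.0000
(3,3): Delta=1.0000 Bond=0.0000
V0=51.5760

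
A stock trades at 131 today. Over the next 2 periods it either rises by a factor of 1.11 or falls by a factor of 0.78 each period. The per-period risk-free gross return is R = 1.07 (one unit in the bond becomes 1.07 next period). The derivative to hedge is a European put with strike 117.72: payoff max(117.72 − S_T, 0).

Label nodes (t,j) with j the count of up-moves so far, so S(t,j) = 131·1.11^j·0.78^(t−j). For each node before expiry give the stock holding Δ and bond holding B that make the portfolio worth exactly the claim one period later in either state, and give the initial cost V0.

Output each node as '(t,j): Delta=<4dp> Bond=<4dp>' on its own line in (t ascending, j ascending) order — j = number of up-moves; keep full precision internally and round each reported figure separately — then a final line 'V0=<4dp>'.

Risk-neutral probability p* = (R−d)/(u−d) = (1.07−0.78)/(1.11−0.78) = 0.8788.
At expiry t=2: V(2,0)=38.0196, V(2,1)=4.3002, V(2,2)=0.0000
Node (1,0) S=102.1800: V=(p*·4.3002+(1−p*)·38.0196)/1.07=7.8387; Δ=(4.3002−38.0196)/(113.4198−79.7004)=-1.0000; B=V−Δ·S=110.0187
Node (1,1) S=145.4100: V=(p*·0.0000+(1−p*)·4.3002)/1.07=0.4871; Δ=(0.0000−4.3002)/(161.4051−113.4198)=-0.0896; B=V−Δ·S=13.5180
Node (0,0) S=131.0000: V=(p*·0.4871+(1−p*)·7.8387)/1.07=1.2881; Δ=(0.4871−7.8387)/(145.4100−102.1800)=-0.1701; B=V−Δ·S=23.5655
Check: Δ(0,0)·S0 + B(0,0) = 1.2881 = V0.

(0,0): Delta=-0.1701 Bond=23.5655
(1,0): Delta=-1.0000 Bond=110.0187
(1,1): Delta=-0.0896 Bond=13.5180
V0=1.2881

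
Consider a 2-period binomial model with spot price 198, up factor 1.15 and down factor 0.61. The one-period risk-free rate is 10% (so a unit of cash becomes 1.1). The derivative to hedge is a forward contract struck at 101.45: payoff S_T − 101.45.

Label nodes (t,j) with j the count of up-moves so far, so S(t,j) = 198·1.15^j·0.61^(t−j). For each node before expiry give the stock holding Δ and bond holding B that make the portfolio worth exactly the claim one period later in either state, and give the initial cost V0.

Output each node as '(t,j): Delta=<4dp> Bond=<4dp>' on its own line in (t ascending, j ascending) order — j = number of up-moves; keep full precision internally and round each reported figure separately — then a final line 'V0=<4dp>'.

(0,0): Delta=1.0000 Bond=-83.8430
(1,0): Delta=1.0000 Bond=-92.2273
(1,1): Delta=1.0000 Bond=-92.2273
V0=114.1570

No-arbitrage ⇒ martingale measure with p* = (R−d)/(u−d) = 0.9074.
Terminal values V(2,·): V(2,0)=-27.7742, V(2,1)=37.4470, V(2,2)=160.4050
Node (1,0) S=120.7800: V=(p*·37.4470+(1−p*)·-27.7742)/1.1=28.5527; Δ=(37.4470−-27.7742)/(138.8970−73.6758)=1.0000; B=V−Δ·S=-92.2273
Node (1,1) S=227.7000: V=(p*·160.4050+(1−p*)·37.4470)/1.1=135.4727; Δ=(160.4050−37.4470)/(261.8550−138.8970)=1.0000; B=V−Δ·S=-92.2273
Node (0,0) S=198.0000: V=(p*·135.4727+(1−p*)·28.5527)/1.1=114.1570; Δ=(135.4727−28.5527)/(227.7000−120.7800)=1.0000; B=V−Δ·S=-83.8430
Self-financing check: at every node Δ·S+B equals the discounted successor values.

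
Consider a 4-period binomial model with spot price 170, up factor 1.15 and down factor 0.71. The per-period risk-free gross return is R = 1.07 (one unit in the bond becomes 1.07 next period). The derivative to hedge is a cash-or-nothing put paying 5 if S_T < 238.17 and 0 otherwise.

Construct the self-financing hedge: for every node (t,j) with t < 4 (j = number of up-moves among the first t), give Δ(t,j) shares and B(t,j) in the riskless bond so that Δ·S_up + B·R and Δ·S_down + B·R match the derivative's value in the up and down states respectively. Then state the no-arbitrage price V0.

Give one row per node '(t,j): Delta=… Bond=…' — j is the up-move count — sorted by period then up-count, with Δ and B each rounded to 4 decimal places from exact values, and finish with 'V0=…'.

(0,0): Delta=-0.0299 Bond=7.1857
(1,0): Delta=0.0000 Bond=4.0815
(1,1): Delta=-0.0340 Bond=8.4903
(2,0): Delta=0.0000 Bond=4.3672
(2,1): Delta=0.0000 Bond=4.3672
(2,2): Delta=-0.0386 Bond=10.1330
(3,0): Delta=0.0000 Bond=4.6729
(3,1): Delta=0.0000 Bond=4.6729
(3,2): Delta=0.0000 Bond=4.6729
(3,3): Delta=-0.0440 Bond=12.2133
V0=2.1051

Under the risk-neutral measure, an up-move has probability p* = (R−d)/(u−d) = 0.8182 and values discount at R = 1.07.
At expiry t=4: V(4,0)=5.0000, V(4,1)=5.0000, V(4,2)=5.0000, V(4,3)=5.0000, V(4,4)=0.0000
  t=3,j=0: stock 60.8449 → up 69.9716 (V=5.0000), down 43.1999 (V=5.0000). Price 4.6729; hedge Δ=0.0000, bond B=4.6729.
  t=3,j=1: stock 98.5515 → up 113.3343 (V=5.0000), down 69.9716 (V=5.0000). Price 4.6729; hedge Δ=0.0000, bond B=4.6729.
  t=3,j=2: stock 159.6257 → up 183.5696 (V=5.0000), down 113.3343 (V=5.0000). Price 4.6729; hedge Δ=0.0000, bond B=4.6729.
  t=3,j=3: stock 258.5487 → up 297.3311 (V=0.0000), down 183.5696 (V=5.0000). Price 0.8496; hedge Δ=-0.0440, bond B=12.2133.
  t=2,j=0: stock 85.6970 → up 98.5515 (V=4.6729), down 60.8449 (V=4.6729). Price 4.3672; hedge Δ=0.0000, bond B=4.3672.
  t=2,j=1: stock 138.8050 → up 159.6257 (V=4.6729), down 98.5515 (V=4.6729). Price 4.3672; hedge Δ=0.0000, bond B=4.3672.
  t=2,j=2: stock 224.8250 → up 258.5487 (V=0.8496), down 159.6257 (V=4.6729). Price 1.4437; hedge Δ=-0.0386, bond B=10.1330.
  t=1,j=0: stock 120.7000 → up 138.8050 (V=4.3672), down 85.6970 (V=4.3672). Price 4.0815; hedge Δ=0.0000, bond B=4.0815.
  t=1,j=1: stock 195.5000 → up 224.8250 (V=1.4437), down 138.8050 (V=4.3672). Price 1.8460; hedge Δ=-0.0340, bond B=8.4903.
  t=0,j=0: stock 170.0000 → up 195.5000 (V=1.8460), down 120.7000 (V=4.0815). Price 2.1051; hedge Δ=-0.0299, bond B=7.1857.
The time-0 hedge costs 2.1051, which is the no-arbitrage price.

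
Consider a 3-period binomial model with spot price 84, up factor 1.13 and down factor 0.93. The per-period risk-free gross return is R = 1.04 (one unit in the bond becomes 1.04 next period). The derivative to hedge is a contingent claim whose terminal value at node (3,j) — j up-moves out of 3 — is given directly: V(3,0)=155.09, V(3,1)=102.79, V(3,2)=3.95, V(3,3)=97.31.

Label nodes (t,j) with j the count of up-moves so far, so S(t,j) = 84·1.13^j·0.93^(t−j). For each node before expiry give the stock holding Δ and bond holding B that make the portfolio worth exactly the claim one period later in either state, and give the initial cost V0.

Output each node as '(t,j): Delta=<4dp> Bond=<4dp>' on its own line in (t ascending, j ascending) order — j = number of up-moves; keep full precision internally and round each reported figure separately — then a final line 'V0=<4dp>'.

Risk-neutral probability p* = (R−d)/(u−d) = (1.04−0.93)/(1.13−0.93) = 0.5500.
Payoff layer (t=3): V(3,0)=155.0900, V(3,1)=102.7900, V(3,2)=3.9500, V(3,3)=97.3100
Node (2,0) S=72.6516: V=(p*·102.7900+(1−p*)·155.0900)/1.04=121.4663; Δ=(102.7900−155.0900)/(82.0963−67.5660)=-3.5994; B=V−Δ·S=382.9663
Node (2,1) S=88.2756: V=(p*·3.9500+(1−p*)·102.7900)/1.04=46.5654; Δ=(3.9500−102.7900)/(99.7514−82.0963)=-5.5984; B=V−Δ·S=540.7654
Node (2,2) S=107.2596: V=(p*·97.3100+(1−p*)·3.9500)/1.04=53.1712; Δ=(97.3100−3.9500)/(121.2033−99.7514)=4.3521; B=V−Δ·S=-413.6288
Node (1,0) S=78.1200: V=(p*·46.5654+(1−p*)·121.4663)/1.04=77.1835; Δ=(46.5654−121.4663)/(88.2756−72.6516)=-4.7940; B=V−Δ·S=451.6883
Node (1,1) S=94.9200: V=(p*·53.1712+(1−p*)·46.5654)/1.04=48.2678; Δ=(53.1712−46.5654)/(107.2596−88.2756)=0.3480; B=V−Δ·S=15.2390
Node (0,0) S=84.0000: V=(p*·48.2678+(1−p*)·77.1835)/1.04=58.9230; Δ=(48.2678−77.1835)/(94.9200−78.1200)=-1.7212; B=V−Δ·S=203.5011
The time-0 hedge costs 58.9230, which is the no-arbitrage price.

(0,0): Delta=-1.7212 Bond=203.5011
(1,0): Delta=-4.7940 Bond=451.6883
(1,1): Delta=0.3480 Bond=15.2390
(2,0): Delta=-3.5994 Bond=382.9663
(2,1): Delta=-5.5984 Bond=540.7654
(2,2): Delta=4.3521 Bond=-413.6288
V0=58.9230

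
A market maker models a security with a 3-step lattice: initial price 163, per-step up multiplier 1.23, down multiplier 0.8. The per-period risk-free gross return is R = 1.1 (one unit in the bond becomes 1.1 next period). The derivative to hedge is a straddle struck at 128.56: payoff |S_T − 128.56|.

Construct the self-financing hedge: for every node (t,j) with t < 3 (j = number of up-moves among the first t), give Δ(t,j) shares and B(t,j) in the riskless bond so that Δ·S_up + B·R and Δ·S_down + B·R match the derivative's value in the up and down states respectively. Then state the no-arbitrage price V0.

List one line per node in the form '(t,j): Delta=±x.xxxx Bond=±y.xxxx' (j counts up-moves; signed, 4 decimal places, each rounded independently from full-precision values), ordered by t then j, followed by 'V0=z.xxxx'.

Since d<R<u, set p* = (R−d)/(u−d) = 0.6977; price each node as the discounted p*-expectation of its children.
Payoff layer (t=3): V(3,0)=45.1040, V(3,1)=0.2464, V(3,2)=68.7222, V(3,3)=174.7613
(2,0): S=104.3200. Δ = (V_up−V_dn)/(S_up−S_dn) = (0.2464−45.1040)/(128.3136−83.4560) = -1.0000. V = [p*·0.2464 + (1−p*)·45.1040]/1.1 = 12.5527. B = V − Δ·S = 116.8727.
(2,1): S=160.3920. Δ = (V_up−V_dn)/(S_up−S_dn) = (68.7222−0.2464)/(197.2822−128.3136) = 0.9929. V = [p*·68.7222 + (1−p*)·0.2464]/1.1 = 43.6547. B = V − Δ·S = -115.5912.
(2,2): S=246.6027. Δ = (V_up−V_dn)/(S_up−S_dn) = (174.7613−68.7222)/(303.3213−197.2822) = 1.0000. V = [p*·174.7613 + (1−p*)·68.7222]/1.1 = 129.7300. B = V − Δ·S = -116.8727.
(1,0): S=130.4000. Δ = (V_up−V_dn)/(S_up−S_dn) = (43.6547−12.5527)/(160.3920−104.3200) = 0.5547. V = [p*·43.6547 + (1−p*)·12.5527]/1.1 = 31.1380. B = V − Δ·S = -41.1922.
(1,1): S=200.4900. Δ = (V_up−V_dn)/(S_up−S_dn) = (129.7300−43.6547)/(246.6027−160.3920) = 0.9984. V = [p*·129.7300 + (1−p*)·43.6547]/1.1 = 94.2793. B = V − Δ·S = -105.8957.
(0,0): S=163.0000. Δ = (V_up−V_dn)/(S_up−S_dn) = (94.2793−31.1380)/(200.4900−130.4000) = 0.9009. V = [p*·94.2793 + (1−p*)·31.1380]/1.1 = 68.3546. B = V − Δ·S = -78.4856.
Root portfolio cost Δ·163+B reproduces V0=68.3546.

(0,0): Delta=0.9009 Bond=-78.4856
(1,0): Delta=0.5547 Bond=-41.1922
(1,1): Delta=0.9984 Bond=-105.8957
(2,0): Delta=-1.0000 Bond=116.8727
(2,1): Delta=0.9929 Bond=-115.5912
(2,2): Delta=1.0000 Bond=-116.8727
V0=68.3546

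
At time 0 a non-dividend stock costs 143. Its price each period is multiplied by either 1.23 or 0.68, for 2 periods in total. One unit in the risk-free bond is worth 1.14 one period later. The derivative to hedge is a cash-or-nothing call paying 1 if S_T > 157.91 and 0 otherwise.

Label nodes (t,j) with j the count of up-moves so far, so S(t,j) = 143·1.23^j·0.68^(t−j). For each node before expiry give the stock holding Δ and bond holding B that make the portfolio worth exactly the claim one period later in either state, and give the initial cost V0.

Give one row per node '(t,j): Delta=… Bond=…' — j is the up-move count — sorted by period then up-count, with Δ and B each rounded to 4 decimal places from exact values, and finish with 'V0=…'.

(0,0): Delta=0.0093 Bond=-0.7957
(1,0): Delta=0.0000 Bond=0.0000
(1,1): Delta=0.0103 Bond=-1.0845
V0=0.5382

No-arbitrage ⇒ martingale measure with p* = (R−d)/(u−d) = 0.8364.
Terminal payoffs: V(2,0)=0.0000, V(2,1)=0.0000, V(2,2)=1.0000
Node (1,0) S=97.2400: V=(p*·0.0000+(1−p*)·0.0000)/1.14=0.0000; Δ=(0.0000−0.0000)/(119.6052−66.1232)=0.0000; B=V−Δ·S=0.0000
Node (1,1) S=175.8900: V=(p*·1.0000+(1−p*)·0.0000)/1.14=0.7337; Δ=(1.0000−0.0000)/(216.3447−119.6052)=0.0103; B=V−Δ·S=-1.0845
Node (0,0) S=143.0000: V=(p*·0.7337+(1−p*)·0.0000)/1.14=0.5382; Δ=(0.7337−0.0000)/(175.8900−97.2400)=0.0093; B=V−Δ·S=-0.7957
Self-financing check: at every node Δ·S+B equals the discounted successor values.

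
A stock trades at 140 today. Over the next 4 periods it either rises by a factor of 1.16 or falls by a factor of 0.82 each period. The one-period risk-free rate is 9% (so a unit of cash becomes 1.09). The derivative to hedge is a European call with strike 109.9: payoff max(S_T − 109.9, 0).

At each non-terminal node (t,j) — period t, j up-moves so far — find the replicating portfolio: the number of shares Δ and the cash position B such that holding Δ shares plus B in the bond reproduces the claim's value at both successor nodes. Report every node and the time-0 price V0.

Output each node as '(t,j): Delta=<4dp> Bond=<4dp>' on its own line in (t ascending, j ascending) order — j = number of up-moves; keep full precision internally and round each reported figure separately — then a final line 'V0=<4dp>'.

Risk-neutral probability p* = (R−d)/(u−d) = (1.09−0.82)/(1.16−0.82) = 0.7941.
Terminal values V(4,·): V(4,0)=0.0000, V(4,1)=0.0000, V(4,2)=16.7694, V(4,3)=69.2909, V(4,4)=143.5895
Node (3,0) S=77.1915: V=(p*·0.0000+(1−p*)·0.0000)/1.09=0.0000; Δ=(0.0000−0.0000)/(89.5422−63.2970)=0.0000; B=V−Δ·S=0.0000
Node (3,1) S=109.1978: V=(p*·16.7694+(1−p*)·0.0000)/1.09=12.2173; Δ=(16.7694−0.0000)/(126.6694−89.5422)=0.4517; B=V−Δ·S=-37.1045
Node (3,2) S=154.4749: V=(p*·69.2909+(1−p*)·16.7694)/1.09=53.6492; Δ=(69.2909−16.7694)/(179.1909−126.6694)=1.0000; B=V−Δ·S=-100.8257
Node (3,3) S=218.5254: V=(p*·143.5895+(1−p*)·69.2909)/1.09=117.6998; Δ=(143.5895−69.2909)/(253.4895−179.1909)=1.0000; B=V−Δ·S=-100.8257
Node (2,0) S=94.1360: V=(p*·12.2173+(1−p*)·0.0000)/1.09=8.9009; Δ=(12.2173−0.0000)/(109.1978−77.1915)=0.3817; B=V−Δ·S=-27.0324
Node (2,1) S=133.1680: V=(p*·53.6492+(1−p*)·12.2173)/1.09=41.3937; Δ=(53.6492−12.2173)/(154.4749−109.1978)=0.9151; B=V−Δ·S=-80.4648
Node (2,2) S=188.3840: V=(p*·117.6998+(1−p*)·53.6492)/1.09=95.8834; Δ=(117.6998−53.6492)/(218.5254−154.4749)=1.0000; B=V−Δ·S=-92.5006
Node (1,0) S=114.8000: V=(p*·41.3937+(1−p*)·8.9009)/1.09=31.8385; Δ=(41.3937−8.9009)/(133.1680−94.1360)=0.8325; B=V−Δ·S=-63.7284
Node (1,1) S=162.4000: V=(p*·95.8834+(1−p*)·41.3937)/1.09=77.6742; Δ=(95.8834−41.3937)/(188.3840−133.1680)=0.9868; B=V−Δ·S=-82.5896
Node (0,0) S=140.0000: V=(p*·77.6742+(1−p*)·31.8385)/1.09=62.6032; Δ=(77.6742−31.8385)/(162.4000−114.8000)=0.9629; B=V−Δ·S=-72.2077
Each (Δ,B) replicates both successor values, so the strategy is self-financing and V0 is arbitrage-free.

(0,0): Delta=0.9629 Bond=-72.2077
(1,0): Delta=0.8325 Bond=-63.7284
(1,1): Delta=0.9868 Bond=-82.5896
(2,0): Delta=0.3817 Bond=-27.0324
(2,1): Delta=0.9151 Bond=-80.4648
(2,2): Delta=1.0000 Bond=-92.5006
(3,0): Delta=0.0000 Bond=0.0000
(3,1): Delta=0.4517 Bond=-37.1045
(3,2): Delta=1.0000 Bond=-100.8257
(3,3): Delta=1.0000 Bond=-100.8257
V0=62.6032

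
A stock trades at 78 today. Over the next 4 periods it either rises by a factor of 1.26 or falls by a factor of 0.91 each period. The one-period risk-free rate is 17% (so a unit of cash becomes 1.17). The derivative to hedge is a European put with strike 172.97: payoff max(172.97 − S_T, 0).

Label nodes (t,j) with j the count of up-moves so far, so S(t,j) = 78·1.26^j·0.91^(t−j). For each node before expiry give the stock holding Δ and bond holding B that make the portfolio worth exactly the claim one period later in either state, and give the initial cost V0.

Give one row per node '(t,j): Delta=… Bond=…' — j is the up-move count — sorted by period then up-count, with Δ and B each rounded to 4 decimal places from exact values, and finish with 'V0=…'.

(0,0): Delta=-0.7785 Bond=78.8669
(1,0): Delta=-1.0000 Bond=107.9974
(1,1): Delta=-0.7231 Bond=86.8316
(2,0): Delta=-1.0000 Bond=126.3569
(2,1): Delta=-1.0000 Bond=126.3569
(2,2): Delta=-0.6539 Bond=93.0208
(3,0): Delta=-1.0000 Bond=147.8376
(3,1): Delta=-1.0000 Bond=147.8376
(3,2): Delta=-1.0000 Bond=147.8376
(3,3): Delta=-0.5674 Bond=95.3333
V0=18.1450

The replicating-portfolio and risk-neutral prices coincide; use p* = (1.17−0.91)/(1.26−0.91) = 0.7429 for the latter.
Payoff layer (t=4): V(4,0)=119.4815, V(4,1)=98.9090, V(4,2)=70.4241, V(4,3)=30.9833, V(4,4)=0.0000
(3,0): S=58.7785. Δ = (V_up−V_dn)/(S_up−S_dn) = (98.9090−119.4815)/(74.0610−53.4885) = -1.0000. V = [p*·98.9090 + (1−p*)·119.4815]/1.17 = 89.0591. B = V − Δ·S = 147.8376.
(3,1): S=81.3857. Δ = (V_up−V_dn)/(S_up−S_dn) = (70.4241−98.9090)/(102.5459−74.0610) = -1.0000. V = [p*·70.4241 + (1−p*)·98.9090]/1.17 = 66.4519. B = V − Δ·S = 147.8376.
(3,2): S=112.6878. Δ = (V_up−V_dn)/(S_up−S_dn) = (30.9833−70.4241)/(141.9867−102.5459) = -1.0000. V = [p*·30.9833 + (1−p*)·70.4241]/1.17 = 35.1498. B = V − Δ·S = 147.8376.
(3,3): S=156.0293. Δ = (V_up−V_dn)/(S_up−S_dn) = (0.0000−30.9833)/(196.5970−141.9867) = -0.5674. V = [p*·0.0000 + (1−p*)·30.9833]/1.17 = 6.8095. B = V − Δ·S = 95.3333.
(2,0): S=64.5918. Δ = (V_up−V_dn)/(S_up−S_dn) = (66.4519−89.0591)/(81.3857−58.7785) = -1.0000. V = [p*·66.4519 + (1−p*)·89.0591]/1.17 = 61.7651. B = V − Δ·S = 126.3569.
(2,1): S=89.4348. Δ = (V_up−V_dn)/(S_up−S_dn) = (35.1498−66.4519)/(112.6878−81.3857) = -1.0000. V = [p*·35.1498 + (1−p*)·66.4519]/1.17 = 36.9221. B = V − Δ·S = 126.3569.
(2,2): S=123.8328. Δ = (V_up−V_dn)/(S_up−S_dn) = (6.8095−35.1498)/(156.0293−112.6878) = -0.6539. V = [p*·6.8095 + (1−p*)·35.1498]/1.17 = 12.0487. B = V − Δ·S = 93.0208.
(1,0): S=70.9800. Δ = (V_up−V_dn)/(S_up−S_dn) = (36.9221−61.7651)/(89.4348−64.5918) = -1.0000. V = [p*·36.9221 + (1−p*)·61.7651]/1.17 = 37.0174. B = V − Δ·S = 107.9974.
(1,1): S=98.2800. Δ = (V_up−V_dn)/(S_up−S_dn) = (12.0487−36.9221)/(123.8328−89.4348) = -0.7231. V = [p*·12.0487 + (1−p*)·36.9221]/1.17 = 15.7647. B = V − Δ·S = 86.8316.
(0,0): S=78.0000. Δ = (V_up−V_dn)/(S_up−S_dn) = (15.7647−37.0174)/(98.2800−70.9800) = -0.7785. V = [p*·15.7647 + (1−p*)·37.0174]/1.17 = 18.1450. B = V − Δ·S = 78.8669.
Root portfolio cost Δ·78+B reproduces V0=18.1450.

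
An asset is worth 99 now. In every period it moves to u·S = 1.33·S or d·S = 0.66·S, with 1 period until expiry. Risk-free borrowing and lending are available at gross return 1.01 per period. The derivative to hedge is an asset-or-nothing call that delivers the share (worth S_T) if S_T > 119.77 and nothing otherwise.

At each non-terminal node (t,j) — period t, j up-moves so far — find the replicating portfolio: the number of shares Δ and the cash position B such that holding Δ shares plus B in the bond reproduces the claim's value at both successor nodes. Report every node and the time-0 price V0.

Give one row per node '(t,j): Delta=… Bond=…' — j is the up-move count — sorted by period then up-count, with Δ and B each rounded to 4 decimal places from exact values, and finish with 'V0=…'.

No-arbitrage ⇒ martingale measure with p* = (R−d)/(u−d) = 0.5224.
Payoff layer (t=1): V(1,0)=0.0000, V(1,1)=131.6700
Node (0,0) S=99.0000: V=(p*·131.6700+(1−p*)·0.0000)/1.01=68.1018; Δ=(131.6700−0.0000)/(131.6700−65.3400)=1.9851; B=V−Δ·S=-128.4206
The time-0 hedge costs 68.1018, which is the no-arbitrage price.

(0,0): Delta=1.9851 Bond=-128.4206
V0=68.1018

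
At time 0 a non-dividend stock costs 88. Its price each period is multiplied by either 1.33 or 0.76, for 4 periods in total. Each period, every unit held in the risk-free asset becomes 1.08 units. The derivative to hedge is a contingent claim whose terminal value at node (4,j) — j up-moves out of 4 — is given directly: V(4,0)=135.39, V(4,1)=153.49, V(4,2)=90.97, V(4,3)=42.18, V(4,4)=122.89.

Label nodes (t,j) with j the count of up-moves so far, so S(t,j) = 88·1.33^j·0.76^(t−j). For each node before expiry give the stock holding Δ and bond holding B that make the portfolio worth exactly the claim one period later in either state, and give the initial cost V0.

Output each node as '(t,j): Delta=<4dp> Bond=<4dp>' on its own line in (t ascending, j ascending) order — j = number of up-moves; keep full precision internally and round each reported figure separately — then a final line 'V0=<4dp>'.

Since d<R<u, set p* = (R−d)/(u−d) = 0.5614; price each node as the discounted p*-expectation of its children.
Terminal values V(4,·): V(4,0)=135.3900, V(4,1)=153.4900, V(4,2)=90.9700, V(4,3)=42.1800, V(4,4)=122.8900
(3,0): S=38.6299. Δ = (V_up−V_dn)/(S_up−S_dn) = (153.4900−135.3900)/(51.3778−29.3587) = 0.8220. V = [p*·153.4900 + (1−p*)·135.3900]/1.08 = 134.7698. B = V − Δ·S = 103.0154.
(3,1): S=67.6023. Δ = (V_up−V_dn)/(S_up−S_dn) = (90.9700−153.4900)/(89.9111−51.3778) = -1.6225. V = [p*·90.9700 + (1−p*)·153.4900]/1.08 = 109.6213. B = V − Δ·S = 219.3056.
(3,2): S=118.3040. Δ = (V_up−V_dn)/(S_up−S_dn) = (42.1800−90.9700)/(157.3444−89.9111) = -0.7235. V = [p*·42.1800 + (1−p*)·90.9700]/1.08 = 58.8696. B = V − Δ·S = 144.4660.
(3,3): S=207.0321. Δ = (V_up−V_dn)/(S_up−S_dn) = (122.8900−42.1800)/(275.3526−157.3444) = 0.6839. V = [p*·122.8900 + (1−p*)·42.1800]/1.08 = 81.0101. B = V − Δ·S = -60.5864.
(2,0): S=50.8288. Δ = (V_up−V_dn)/(S_up−S_dn) = (109.6213−134.7698)/(67.6023−38.6299) = -0.8680. V = [p*·109.6213 + (1−p*)·134.7698]/1.08 = 111.7142. B = V − Δ·S = 155.8344.
(2,1): S=88.9504. Δ = (V_up−V_dn)/(S_up−S_dn) = (58.8696−109.6213)/(118.3040−67.6023) = -1.0010. V = [p*·58.8696 + (1−p*)·109.6213]/1.08 = 75.1195. B = V − Δ·S = 164.1578.
(2,2): S=155.6632. Δ = (V_up−V_dn)/(S_up−S_dn) = (81.0101−58.8696)/(207.0321−118.3040) = 0.2495. V = [p*·81.0101 + (1−p*)·58.8696]/1.08 = 66.0179. B = V − Δ·S = 27.1749.
(1,0): S=66.8800. Δ = (V_up−V_dn)/(S_up−S_dn) = (75.1195−111.7142)/(88.9504−50.8288) = -0.9599. V = [p*·75.1195 + (1−p*)·111.7142]/1.08 = 84.4165. B = V − Δ·S = 148.6177.
(1,1): S=117.0400. Δ = (V_up−V_dn)/(S_up−S_dn) = (66.0179−75.1195)/(155.6632−88.9504) = -0.1364. V = [p*·66.0179 + (1−p*)·75.1195]/1.08 = 64.8239. B = V − Δ·S = 80.7918.
(0,0): S=88.0000. Δ = (V_up−V_dn)/(S_up−S_dn) = (64.8239−84.4165)/(117.0400−66.8800) = -0.3906. V = [p*·64.8239 + (1−p*)·84.4165]/1.08 = 67.9789. B = V − Δ·S = 102.3518.
Each (Δ,B) replicates both successor values, so the strategy is self-financing and V0 is arbitrage-free.

(0,0): Delta=-0.3906 Bond=102.3518
(1,0): Delta=-0.9599 Bond=148.6177
(1,1): Delta=-0.1364 Bond=80.7918
(2,0): Delta=-0.8680 Bond=155.8344
(2,1): Delta=-1.0010 Bond=164.1578
(2,2): Delta=0.2495 Bond=27.1749
(3,0): Delta=0.8220 Bond=103.0154
(3,1): Delta=-1.6225 Bond=219.3056
(3,2): Delta=-0.7235 Bond=144.4660
(3,3): Delta=0.6839 Bond=-60.5864
V0=67.9789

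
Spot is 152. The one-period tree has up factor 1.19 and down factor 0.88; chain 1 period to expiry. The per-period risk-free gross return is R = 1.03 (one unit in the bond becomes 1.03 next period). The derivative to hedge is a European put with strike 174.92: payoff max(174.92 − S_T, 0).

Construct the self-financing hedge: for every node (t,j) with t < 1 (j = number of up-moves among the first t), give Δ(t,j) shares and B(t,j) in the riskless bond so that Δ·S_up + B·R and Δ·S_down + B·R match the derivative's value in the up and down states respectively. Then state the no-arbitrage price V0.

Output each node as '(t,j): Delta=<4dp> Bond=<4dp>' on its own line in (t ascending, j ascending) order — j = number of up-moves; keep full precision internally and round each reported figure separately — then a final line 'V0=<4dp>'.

(0,0): Delta=-0.8735 Bond=153.3993
V0=20.6251

Risk-neutral probability p* = (R−d)/(u−d) = (1.03−0.88)/(1.19−0.88) = 0.4839.
Payoff layer (t=1): V(1,0)=41.1600, V(1,1)=0.0000
(0,0): S=152.0000. Δ = (V_up−V_dn)/(S_up−S_dn) = (0.0000−41.1600)/(180.8800−133.7600) = -0.8735. V = [p*·0.0000 + (1−p*)·41.1600]/1.03 = 20.6251. B = V − Δ·S = 153.3993.
Check: Δ(0,0)·S0 + B(0,0) = 20.6251 = V0.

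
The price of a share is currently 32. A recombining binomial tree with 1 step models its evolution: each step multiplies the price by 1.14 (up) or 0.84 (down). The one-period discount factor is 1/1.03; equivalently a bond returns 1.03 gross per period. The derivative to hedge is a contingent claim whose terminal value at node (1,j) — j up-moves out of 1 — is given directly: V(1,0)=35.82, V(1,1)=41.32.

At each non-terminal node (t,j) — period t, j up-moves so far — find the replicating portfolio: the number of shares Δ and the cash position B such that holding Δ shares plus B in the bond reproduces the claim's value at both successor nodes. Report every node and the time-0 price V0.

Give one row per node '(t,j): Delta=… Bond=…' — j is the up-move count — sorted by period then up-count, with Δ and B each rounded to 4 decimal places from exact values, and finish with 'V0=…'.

(0,0): Delta=0.5729 Bond=19.8252
V0=38.1586

Risk-neutral probability p* = (R−d)/(u−d) = (1.03−0.84)/(1.14−0.84) = 0.6333.
Terminal values V(1,·): V(1,0)=35.8200, V(1,1)=41.3200
Node (0,0) S=32.0000: V=(p*·41.3200+(1−p*)·35.8200)/1.03=38.1586; Δ=(41.3200−35.8200)/(36.4800−26.8800)=0.5729; B=V−Δ·S=19.8252
Root portfolio cost Δ·32+B reproduces V0=38.1586.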